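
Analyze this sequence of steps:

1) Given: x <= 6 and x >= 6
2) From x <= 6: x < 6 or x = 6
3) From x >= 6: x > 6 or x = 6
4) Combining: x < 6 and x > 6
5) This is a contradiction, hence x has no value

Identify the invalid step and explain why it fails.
Step 4: Combining: x < 6 and x > 6

Step 4 incorrectly combines the conditions. From x <= 6 and x >= 6, the intersection is x = 6. The error treats the 'or' cases as 'and' requirements. The correct conclusion is that x = 6 is the unique solution, not that no solution exists.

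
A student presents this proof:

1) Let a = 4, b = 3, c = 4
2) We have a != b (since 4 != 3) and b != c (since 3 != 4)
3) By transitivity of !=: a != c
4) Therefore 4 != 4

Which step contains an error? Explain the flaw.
Step 3: By transitivity of !=: a != c

Step 3 incorrectly applies transitivity to the '!=' relation. Transitivity states: if a R b and b R c, then a R c. However, '!=' is not transitive. Counterexample: 4 != 3 and 3 != 4, but 4 = 4 (both equal 4). Transitivity holds for relations like <, <=, =, but not for !=.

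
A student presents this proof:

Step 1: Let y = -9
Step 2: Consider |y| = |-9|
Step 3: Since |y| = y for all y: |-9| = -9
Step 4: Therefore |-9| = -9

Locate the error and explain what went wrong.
Step 3: Since |y| = y for all y: |-9| = -9

Step 3 incorrectly states that |y| = y for all y. The correct definition is |y| = y when y >= 0, and |y| = -y when y < 0. Since -9 < 0, we have |-9| = -(-9) = 9, not -9.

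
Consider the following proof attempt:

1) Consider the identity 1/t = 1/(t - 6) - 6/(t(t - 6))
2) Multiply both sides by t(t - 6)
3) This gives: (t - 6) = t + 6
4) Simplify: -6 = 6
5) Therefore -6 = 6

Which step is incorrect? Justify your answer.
Step 3: This gives: (t - 6) = t + 6

Step 3 makes a sign error when clearing denominators. Multiplying -6/(t(t - 6)) by t(t - 6) gives -6, not +6. The correct result is (t - 6) = t - 6, which is trivially true, not (t - 6) = t + 6. (Step 1 is a valid identity: 1/(t - 6) - 6/(t(t - 6)) = (t - 6)/(t(t - 6)) = 1/t.)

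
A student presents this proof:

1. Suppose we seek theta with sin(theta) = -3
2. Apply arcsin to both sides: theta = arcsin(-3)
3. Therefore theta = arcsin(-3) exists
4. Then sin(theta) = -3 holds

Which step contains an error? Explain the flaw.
Step 2: Apply arcsin to both sides: theta = arcsin(-3)

Step 2 applies arcsin to -3. However, arcsin(x) is only defined for x in [-1, 1] because sin(theta) can only produce values in that range. Since |-3| > 1, arcsin(-3) is undefined. There is no angle whose sine equals -3.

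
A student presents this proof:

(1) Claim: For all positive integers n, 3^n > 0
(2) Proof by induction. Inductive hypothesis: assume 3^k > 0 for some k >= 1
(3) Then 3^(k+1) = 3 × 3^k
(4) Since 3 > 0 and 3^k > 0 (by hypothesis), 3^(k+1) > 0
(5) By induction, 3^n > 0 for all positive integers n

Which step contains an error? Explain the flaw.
Step 5: By induction, 3^n > 0 for all positive integers n

Step 5 concludes the proof by induction, but no base case was ever established. A valid induction proof requires: (1) a base case proving 3^1 > 0, and (2) an inductive step showing IF 3^k > 0 THEN 3^(k+1) > 0. Steps 2-4 correctly establish the inductive step, but without the base case the conclusion in step 5 does not follow.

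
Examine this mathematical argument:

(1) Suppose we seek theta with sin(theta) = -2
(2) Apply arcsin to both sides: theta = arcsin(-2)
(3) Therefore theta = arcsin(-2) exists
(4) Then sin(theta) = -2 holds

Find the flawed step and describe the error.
Step 2: Apply arcsin to both sides: theta = arcsin(-2)

Step 2 applies arcsin to -2. However, arcsin(x) is only defined for x in [-1, 1] because sin(theta) can only produce values in that range. Since |-2| > 1, arcsin(-2) is undefined. There is no angle whose sine equals -2.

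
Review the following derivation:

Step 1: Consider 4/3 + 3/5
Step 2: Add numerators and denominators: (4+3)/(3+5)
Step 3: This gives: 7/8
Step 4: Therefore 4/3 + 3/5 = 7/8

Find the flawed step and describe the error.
Step 2: Add numerators and denominators: (4+3)/(3+5)

Step 2 incorrectly adds fractions by separately adding numerators and denominators. This is wrong. The correct method requires a common denominator: 4/3 + 3/5 = (4×5 + 3×3)/(3×5) = 29/15 = 29/15. The method used gives 7/8, which is different.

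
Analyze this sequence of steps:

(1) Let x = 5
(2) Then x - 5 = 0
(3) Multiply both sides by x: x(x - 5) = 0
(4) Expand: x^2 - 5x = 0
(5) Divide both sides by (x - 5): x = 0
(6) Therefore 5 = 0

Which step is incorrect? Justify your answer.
Step 5: Divide both sides by (x - 5): x = 0

Step 5 divides both sides by (x - 5). However, since x = 5, we have (x - 5) = 0. Division by zero is undefined, making this step invalid.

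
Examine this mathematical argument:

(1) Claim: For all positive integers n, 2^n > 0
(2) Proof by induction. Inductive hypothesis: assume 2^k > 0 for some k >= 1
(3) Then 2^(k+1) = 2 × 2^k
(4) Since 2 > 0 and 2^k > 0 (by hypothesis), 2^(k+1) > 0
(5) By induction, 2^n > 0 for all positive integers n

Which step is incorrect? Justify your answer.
Step 5: By induction, 2^n > 0 for all positive integers n

Step 5 concludes the proof by induction, but no base case was ever established. A valid induction proof requires: (1) a base case proving 2^1 > 0, and (2) an inductive step showing IF 2^k > 0 THEN 2^(k+1) > 0. Steps 2-4 correctly establish the inductive step, but without the base case the conclusion in step 5 does not follow.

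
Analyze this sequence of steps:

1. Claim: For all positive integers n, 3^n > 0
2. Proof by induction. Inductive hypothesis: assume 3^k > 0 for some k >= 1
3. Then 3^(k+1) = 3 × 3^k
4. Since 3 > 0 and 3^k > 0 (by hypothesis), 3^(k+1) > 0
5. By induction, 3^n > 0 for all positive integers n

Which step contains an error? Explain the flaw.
Step 5: By induction, 3^n > 0 for all positive integers n

Step 5 concludes the proof by induction, but no base case was ever established. A valid induction proof requires: (1) a base case proving 3^1 > 0, and (2) an inductive step showing IF 3^k > 0 THEN 3^(k+1) > 0. Steps 2-4 correctly establish the inductive step, but without the base case the conclusion in step 5 does not follow.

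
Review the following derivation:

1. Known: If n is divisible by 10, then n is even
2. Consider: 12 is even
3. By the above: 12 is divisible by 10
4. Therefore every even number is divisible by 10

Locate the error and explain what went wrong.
Step 3: By the above: 12 is divisible by 10

Step 3 commits the fallacy of affirming the consequent. The known fact 'divisible by 10 → even' does NOT imply 'even → divisible by 10'. That would be the converse, which is false. For example, 12 is even but 12 ÷ 10 = 1.20, which is not an integer.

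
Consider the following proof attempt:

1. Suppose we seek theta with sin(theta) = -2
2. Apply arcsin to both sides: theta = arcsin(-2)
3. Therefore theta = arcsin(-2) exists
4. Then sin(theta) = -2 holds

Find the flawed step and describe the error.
Step 2: Apply arcsin to both sides: theta = arcsin(-2)

Step 2 applies arcsin to -2. However, arcsin(x) is only defined for x in [-1, 1] because sin(theta) can only produce values in that range. Since |-2| > 1, arcsin(-2) is undefined. There is no angle whose sine equals -2.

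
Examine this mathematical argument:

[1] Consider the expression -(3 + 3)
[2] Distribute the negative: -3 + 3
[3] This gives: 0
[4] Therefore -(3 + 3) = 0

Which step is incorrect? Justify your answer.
Step 2: Distribute the negative: -3 + 3

Step 2 incorrectly distributes the negative sign. The correct distribution is -(3 + 3) = -3 - 3 = -6. The negative must be applied to both terms, not just the first. The error treats -(3 + 3) as -3 + 3, which equals 0 instead of -6.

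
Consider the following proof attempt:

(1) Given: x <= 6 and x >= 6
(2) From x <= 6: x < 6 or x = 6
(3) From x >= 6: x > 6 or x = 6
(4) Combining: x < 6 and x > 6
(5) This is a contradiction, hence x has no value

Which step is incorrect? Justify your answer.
Step 4: Combining: x < 6 and x > 6

Step 4 incorrectly combines the conditions. From x <= 6 and x >= 6, the intersection is x = 6. The error treats the 'or' cases as 'and' requirements. The correct conclusion is that x = 6 is the unique solution, not that no solution exists.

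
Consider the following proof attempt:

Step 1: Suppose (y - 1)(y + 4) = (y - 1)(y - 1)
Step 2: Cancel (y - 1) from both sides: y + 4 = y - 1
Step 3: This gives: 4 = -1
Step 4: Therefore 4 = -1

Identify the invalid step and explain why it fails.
Step 2: Cancel (y - 1) from both sides: y + 4 = y - 1

Step 2 cancels (y - 1) from both sides. This is only valid if (y - 1) ≠ 0, i.e., y ≠ 1. When y = 1, both sides equal zero regardless of the other factors. The correct approach requires considering y = 1 as a separate case.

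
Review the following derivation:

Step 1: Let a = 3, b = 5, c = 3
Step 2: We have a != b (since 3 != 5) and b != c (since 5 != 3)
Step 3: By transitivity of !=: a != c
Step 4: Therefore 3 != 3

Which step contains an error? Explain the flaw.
Step 3: By transitivity of !=: a != c

Step 3 incorrectly applies transitivity to the '!=' relation. Transitivity states: if a R b and b R c, then a R c. However, '!=' is not transitive. Counterexample: 3 != 5 and 5 != 3, but 3 = 3 (both equal 3). Transitivity holds for relations like <, <=, =, but not for !=.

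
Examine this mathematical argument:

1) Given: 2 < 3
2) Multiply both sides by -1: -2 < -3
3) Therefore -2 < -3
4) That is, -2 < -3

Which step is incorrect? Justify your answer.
Step 2: Multiply both sides by -1: -2 < -3

Step 2 multiplies both sides by -1 but fails to reverse the inequality sign. When multiplying (or dividing) an inequality by a negative number, the direction must be reversed. Since 2 < 3, we should get -2 > -3, i.e., -2 > -3.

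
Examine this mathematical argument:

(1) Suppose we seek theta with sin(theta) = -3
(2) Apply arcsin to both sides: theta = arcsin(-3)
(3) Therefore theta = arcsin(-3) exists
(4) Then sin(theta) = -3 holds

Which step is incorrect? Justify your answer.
Step 2: Apply arcsin to both sides: theta = arcsin(-3)

Step 2 applies arcsin to -3. However, arcsin(x) is only defined for x in [-1, 1] because sin(theta) can only produce values in that range. Since |-3| > 1, arcsin(-3) is undefined. There is no angle whose sine equals -3.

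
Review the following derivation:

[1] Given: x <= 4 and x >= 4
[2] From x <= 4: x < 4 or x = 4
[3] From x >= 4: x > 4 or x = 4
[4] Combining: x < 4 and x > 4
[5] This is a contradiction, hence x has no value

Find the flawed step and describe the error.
Step 4: Combining: x < 4 and x > 4

Step 4 incorrectly combines the conditions. From x <= 4 and x >= 4, the intersection is x = 4. The error treats the 'or' cases as 'and' requirements. The correct conclusion is that x = 4 is the unique solution, not that no solution exists.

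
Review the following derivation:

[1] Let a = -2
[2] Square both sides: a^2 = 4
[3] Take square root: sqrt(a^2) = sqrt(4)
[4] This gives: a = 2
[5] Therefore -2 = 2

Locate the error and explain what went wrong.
Step 4: This gives: a = 2

Step 4 incorrectly states that sqrt(a^2) = a. The correct identity is sqrt(a^2) = |a|. Since a = -2 < 0, we have sqrt(a^2) = |-2| = 2, not a = -2.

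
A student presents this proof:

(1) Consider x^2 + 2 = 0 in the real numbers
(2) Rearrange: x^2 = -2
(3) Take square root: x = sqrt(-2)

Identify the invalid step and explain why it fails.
Step 3: Take square root: x = sqrt(-2)

Step 3 takes the square root of -2, which is negative. In the real number system, the square root of a negative number is undefined. The equation x^2 + 2 = 0 has no real solutions. Square roots of negative numbers only exist in the complex numbers.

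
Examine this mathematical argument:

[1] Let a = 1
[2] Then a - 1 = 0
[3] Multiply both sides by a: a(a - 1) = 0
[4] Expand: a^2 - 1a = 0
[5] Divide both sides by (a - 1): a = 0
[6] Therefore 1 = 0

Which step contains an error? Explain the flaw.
Step 5: Divide both sides by (a - 1): a = 0

Step 5 divides both sides by (a - 1). However, since a = 1, we have (a - 1) = 0. Division by zero is undefined, making this step invalid.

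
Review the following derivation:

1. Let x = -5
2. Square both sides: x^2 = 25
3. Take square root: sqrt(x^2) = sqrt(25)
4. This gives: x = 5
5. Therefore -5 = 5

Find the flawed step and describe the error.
Step 4: This gives: x = 5

Step 4 incorrectly states that sqrt(x^2) = x. The correct identity is sqrt(x^2) = |x|. Since x = -5 < 0, we have sqrt(x^2) = |-5| = 5, not x = -5.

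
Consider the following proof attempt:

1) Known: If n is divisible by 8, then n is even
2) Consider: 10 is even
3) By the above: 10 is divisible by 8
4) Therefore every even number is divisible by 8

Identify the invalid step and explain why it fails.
Step 3: By the above: 10 is divisible by 8

Step 3 commits the fallacy of affirming the consequent. The known fact 'divisible by 8 → even' does NOT imply 'even → divisible by 8'. That would be the converse, which is false. For example, 10 is even but 10 ÷ 8 = 1.25, which is not an integer.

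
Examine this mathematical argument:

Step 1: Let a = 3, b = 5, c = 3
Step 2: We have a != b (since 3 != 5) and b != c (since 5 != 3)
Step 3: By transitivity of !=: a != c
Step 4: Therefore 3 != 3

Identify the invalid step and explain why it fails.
Step 3: By transitivity of !=: a != c

Step 3 incorrectly applies transitivity to the '!=' relation. Transitivity states: if a R b and b R c, then a R c. However, '!=' is not transitive. Counterexample: 3 != 5 and 5 != 3, but 3 = 3 (both equal 3). Transitivity holds for relations like <, <=, =, but not for !=.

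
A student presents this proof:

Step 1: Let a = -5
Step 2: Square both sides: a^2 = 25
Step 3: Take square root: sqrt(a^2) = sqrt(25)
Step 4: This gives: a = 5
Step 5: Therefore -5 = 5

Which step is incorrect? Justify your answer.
Step 4: This gives: a = 5

Step 4 incorrectly states that sqrt(a^2) = a. The correct identity is sqrt(a^2) = |a|. Since a = -5 < 0, we have sqrt(a^2) = |-5| = 5, not a = -5.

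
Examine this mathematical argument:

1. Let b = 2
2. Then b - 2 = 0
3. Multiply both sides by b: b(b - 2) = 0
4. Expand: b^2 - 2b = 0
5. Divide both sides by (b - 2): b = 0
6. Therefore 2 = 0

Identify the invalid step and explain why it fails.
Step 5: Divide both sides by (b - 2): b = 0

Step 5 divides both sides by (b - 2). However, since b = 2, we have (b - 2) = 0. Division by zero is undefined, making this step invalid.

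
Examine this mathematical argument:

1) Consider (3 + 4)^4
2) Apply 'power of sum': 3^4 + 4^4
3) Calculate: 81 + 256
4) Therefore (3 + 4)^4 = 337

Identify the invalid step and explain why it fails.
Step 2: Apply 'power of sum': 3^4 + 4^4

Step 2 incorrectly applies a non-existent rule '(a+b)^n = a^n + b^n'. This is false in general. The correct expansion uses the binomial theorem. The actual value is (3 + 4)^4 = 7^4 = 2401, not 337.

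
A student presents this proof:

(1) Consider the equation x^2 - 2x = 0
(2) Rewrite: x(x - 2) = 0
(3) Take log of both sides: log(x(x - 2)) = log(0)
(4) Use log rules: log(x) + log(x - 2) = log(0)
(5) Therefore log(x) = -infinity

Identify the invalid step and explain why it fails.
Step 3: Take log of both sides: log(x(x - 2)) = log(0)

Step 3 takes the logarithm of both sides, resulting in log(0) on the right side. The logarithm is only defined for positive numbers; log(0) is undefined (approaches negative infinity). This operation is invalid.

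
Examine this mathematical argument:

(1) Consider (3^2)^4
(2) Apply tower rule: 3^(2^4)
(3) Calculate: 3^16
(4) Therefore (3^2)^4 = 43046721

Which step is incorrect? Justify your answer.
Step 2: Apply tower rule: 3^(2^4)

Step 2 incorrectly states that (a^b)^c = a^(b^c). The correct rule is (a^b)^c = a^(b×c). The actual value is (3^2)^4 = 3^8 = 6561, not 3^16 = 43046721.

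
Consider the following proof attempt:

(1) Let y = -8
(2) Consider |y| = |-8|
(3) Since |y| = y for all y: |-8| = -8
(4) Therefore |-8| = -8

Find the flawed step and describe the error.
Step 3: Since |y| = y for all y: |-8| = -8

Step 3 incorrectly states that |y| = y for all y. The correct definition is |y| = y when y >= 0, and |y| = -y when y < 0. Since -8 < 0, we have |-8| = -(-8) = 8, not -8.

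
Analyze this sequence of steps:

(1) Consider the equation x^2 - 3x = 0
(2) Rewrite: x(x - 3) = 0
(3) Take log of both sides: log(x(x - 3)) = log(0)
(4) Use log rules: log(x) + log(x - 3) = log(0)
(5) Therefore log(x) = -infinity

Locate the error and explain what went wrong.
Step 3: Take log of both sides: log(x(x - 3)) = log(0)

Step 3 takes the logarithm of both sides, resulting in log(0) on the right side. The logarithm is only defined for positive numbers; log(0) is undefined (approaches negative infinity). This operation is invalid.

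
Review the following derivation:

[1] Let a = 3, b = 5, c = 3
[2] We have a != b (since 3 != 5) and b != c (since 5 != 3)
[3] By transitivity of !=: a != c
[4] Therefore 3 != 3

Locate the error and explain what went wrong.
Step 3: By transitivity of !=: a != c

Step 3 incorrectly applies transitivity to the '!=' relation. Transitivity states: if a R b and b R c, then a R c. However, '!=' is not transitive. Counterexample: 3 != 5 and 5 != 3, but 3 = 3 (both equal 3). Transitivity holds for relations like <, <=, =, but not for !=.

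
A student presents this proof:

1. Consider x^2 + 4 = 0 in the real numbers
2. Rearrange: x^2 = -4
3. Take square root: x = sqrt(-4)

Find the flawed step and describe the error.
Step 3: Take square root: x = sqrt(-4)

Step 3 takes the square root of -4, which is negative. In the real number system, the square root of a negative number is undefined. The equation x^2 + 4 = 0 has no real solutions. Square roots of negative numbers only exist in the complex numbers.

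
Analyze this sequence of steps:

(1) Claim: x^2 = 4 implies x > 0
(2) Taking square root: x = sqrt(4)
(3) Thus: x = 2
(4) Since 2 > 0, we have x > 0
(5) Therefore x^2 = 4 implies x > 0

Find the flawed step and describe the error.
Step 2: Taking square root: x = sqrt(4)

Step 2 takes the square root and assumes the positive root only. The equation x^2 = 4 actually has two solutions: x = 2 and x = -2. The proof silently assumes x > 0 without justification, then uses this assumption to conclude x > 0, which is circular. The counterexample x = -2 shows the claim is false.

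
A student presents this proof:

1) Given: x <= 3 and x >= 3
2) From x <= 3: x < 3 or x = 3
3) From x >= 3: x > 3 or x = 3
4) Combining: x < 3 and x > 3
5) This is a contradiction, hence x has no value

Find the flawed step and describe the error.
Step 4: Combining: x < 3 and x > 3

Step 4 incorrectly combines the conditions. From x <= 3 and x >= 3, the intersection is x = 3. The error treats the 'or' cases as 'and' requirements. The correct conclusion is that x = 3 is the unique solution, not that no solution exists.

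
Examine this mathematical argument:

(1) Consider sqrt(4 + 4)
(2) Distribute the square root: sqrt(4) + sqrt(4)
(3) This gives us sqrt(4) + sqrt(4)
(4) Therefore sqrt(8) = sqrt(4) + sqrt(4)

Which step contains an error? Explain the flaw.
Step 2: Distribute the square root: sqrt(4) + sqrt(4)

Step 2 incorrectly 'distributes' the square root over addition. The square root function does not distribute: sqrt(a + b) ≠ sqrt(a) + sqrt(b). In fact, sqrt(4 + 4) = sqrt(8) ≈ 2.8284, while sqrt(4) + sqrt(4) ≈ 4.0000.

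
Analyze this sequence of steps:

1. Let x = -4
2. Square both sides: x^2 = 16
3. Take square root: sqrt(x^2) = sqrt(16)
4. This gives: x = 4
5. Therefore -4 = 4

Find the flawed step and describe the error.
Step 4: This gives: x = 4

Step 4 incorrectly states that sqrt(x^2) = x. The correct identity is sqrt(x^2) = |x|. Since x = -4 < 0, we have sqrt(x^2) = |-4| = 4, not x = -4.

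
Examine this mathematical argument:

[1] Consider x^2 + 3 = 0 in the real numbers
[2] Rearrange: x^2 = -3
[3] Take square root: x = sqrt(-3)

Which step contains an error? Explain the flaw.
Step 3: Take square root: x = sqrt(-3)

Step 3 takes the square root of -3, which is negative. In the real number system, the square root of a negative number is undefined. The equation x^2 + 3 = 0 has no real solutions. Square roots of negative numbers only exist in the complex numbers.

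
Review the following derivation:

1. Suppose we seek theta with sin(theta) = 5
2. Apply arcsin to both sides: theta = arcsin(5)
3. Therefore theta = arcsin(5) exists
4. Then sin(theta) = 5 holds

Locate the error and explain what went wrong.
Step 2: Apply arcsin to both sides: theta = arcsin(5)

Step 2 applies arcsin to 5. However, arcsin(x) is only defined for x in [-1, 1] because sin(theta) can only produce values in that range. Since |5| > 1, arcsin(5) is undefined. There is no angle whose sine equals 5.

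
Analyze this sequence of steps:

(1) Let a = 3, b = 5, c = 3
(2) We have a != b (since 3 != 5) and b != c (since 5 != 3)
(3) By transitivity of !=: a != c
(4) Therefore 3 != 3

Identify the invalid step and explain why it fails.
Step 3: By transitivity of !=: a != c

Step 3 incorrectly applies transitivity to the '!=' relation. Transitivity states: if a R b and b R c, then a R c. However, '!=' is not transitive. Counterexample: 3 != 5 and 5 != 3, but 3 = 3 (both equal 3). Transitivity holds for relations like <, <=, =, but not for !=.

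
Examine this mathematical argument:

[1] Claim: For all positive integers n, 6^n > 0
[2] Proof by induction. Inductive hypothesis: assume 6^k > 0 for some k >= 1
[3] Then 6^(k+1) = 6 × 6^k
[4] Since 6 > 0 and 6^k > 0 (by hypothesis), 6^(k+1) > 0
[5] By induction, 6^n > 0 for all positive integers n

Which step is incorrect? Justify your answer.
Step 5: By induction, 6^n > 0 for all positive integers n

Step 5 concludes the proof by induction, but no base case was ever established. A valid induction proof requires: (1) a base case proving 6^1 > 0, and (2) an inductive step showing IF 6^k > 0 THEN 6^(k+1) > 0. Steps 2-4 correctly establish the inductive step, but without the base case the conclusion in step 5 does not follow.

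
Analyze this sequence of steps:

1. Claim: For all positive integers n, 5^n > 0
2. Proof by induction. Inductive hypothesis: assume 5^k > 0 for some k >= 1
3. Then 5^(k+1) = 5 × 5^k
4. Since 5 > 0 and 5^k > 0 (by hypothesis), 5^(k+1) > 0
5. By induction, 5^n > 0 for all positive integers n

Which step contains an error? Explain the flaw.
Step 5: By induction, 5^n > 0 for all positive integers n

Step 5 concludes the proof by induction, but no base case was ever established. A valid induction proof requires: (1) a base case proving 5^1 > 0, and (2) an inductive step showing IF 5^k > 0 THEN 5^(k+1) > 0. Steps 2-4 correctly establish the inductive step, but without the base case the conclusion in step 5 does not follow.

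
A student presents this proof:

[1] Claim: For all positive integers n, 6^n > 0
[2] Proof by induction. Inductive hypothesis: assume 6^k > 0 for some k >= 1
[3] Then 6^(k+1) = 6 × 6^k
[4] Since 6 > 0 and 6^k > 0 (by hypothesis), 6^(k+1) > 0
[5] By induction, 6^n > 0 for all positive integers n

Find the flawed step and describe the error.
Step 5: By induction, 6^n > 0 for all positive integers n

Step 5 concludes the proof by induction, but no base case was ever established. A valid induction proof requires: (1) a base case proving 6^1 > 0, and (2) an inductive step showing IF 6^k > 0 THEN 6^(k+1) > 0. Steps 2-4 correctly establish the inductive step, but without the base case the conclusion in step 5 does not follow.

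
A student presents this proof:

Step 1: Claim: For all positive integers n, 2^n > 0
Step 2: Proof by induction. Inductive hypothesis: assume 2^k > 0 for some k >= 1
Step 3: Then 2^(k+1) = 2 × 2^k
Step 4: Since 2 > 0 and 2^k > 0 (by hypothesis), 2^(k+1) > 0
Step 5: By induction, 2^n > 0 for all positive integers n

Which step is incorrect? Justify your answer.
Step 5: By induction, 2^n > 0 for all positive integers n

Step 5 concludes the proof by induction, but no base case was ever established. A valid induction proof requires: (1) a base case proving 2^1 > 0, and (2) an inductive step showing IF 2^k > 0 THEN 2^(k+1) > 0. Steps 2-4 correctly establish the inductive step, but without the base case the conclusion in step 5 does not follow.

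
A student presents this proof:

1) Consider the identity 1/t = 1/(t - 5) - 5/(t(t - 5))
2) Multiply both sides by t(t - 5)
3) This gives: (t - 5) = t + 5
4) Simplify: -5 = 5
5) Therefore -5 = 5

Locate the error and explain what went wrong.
Step 3: This gives: (t - 5) = t + 5

Step 3 makes a sign error when clearing denominators. Multiplying -5/(t(t - 5)) by t(t - 5) gives -5, not +5. The correct result is (t - 5) = t - 5, which is trivially true, not (t - 5) = t + 5. (Step 1 is a valid identity: 1/(t - 5) - 5/(t(t - 5)) = (t - 5)/(t(t - 5)) = 1/t.)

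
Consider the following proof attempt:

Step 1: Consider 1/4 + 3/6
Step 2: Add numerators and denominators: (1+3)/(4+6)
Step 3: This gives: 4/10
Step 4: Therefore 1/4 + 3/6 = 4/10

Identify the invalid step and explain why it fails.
Step 2: Add numerators and denominators: (1+3)/(4+6)

Step 2 incorrectly adds fractions by separately adding numerators and denominators. This is wrong. The correct method requires a common denominator: 1/4 + 3/6 = (1×6 + 3×4)/(4×6) = 18/24 = 3/4. The method used gives 4/10, which is different.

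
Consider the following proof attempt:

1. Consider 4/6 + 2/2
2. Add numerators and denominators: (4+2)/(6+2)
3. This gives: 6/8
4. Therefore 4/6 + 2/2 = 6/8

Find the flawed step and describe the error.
Step 2: Add numerators and denominators: (4+2)/(6+2)

Step 2 incorrectly adds fractions by separately adding numerators and denominators. This is wrong. The correct method requires a common denominator: 4/6 + 2/2 = (4×2 + 2×6)/(6×2) = 20/12 = 5/3. The method used gives 6/8, which is different.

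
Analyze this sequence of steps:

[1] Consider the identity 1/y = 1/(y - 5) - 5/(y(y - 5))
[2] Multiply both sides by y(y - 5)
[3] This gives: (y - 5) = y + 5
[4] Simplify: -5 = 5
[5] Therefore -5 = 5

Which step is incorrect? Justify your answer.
Step 3: This gives: (y - 5) = y + 5

Step 3 makes a sign error when clearing denominators. Multiplying -5/(y(y - 5)) by y(y - 5) gives -5, not +5. The correct result is (y - 5) = y - 5, which is trivially true, not (y - 5) = y + 5. (Step 1 is a valid identity: 1/(y - 5) - 5/(y(y - 5)) = (y - 5)/(y(y - 5)) = 1/y.)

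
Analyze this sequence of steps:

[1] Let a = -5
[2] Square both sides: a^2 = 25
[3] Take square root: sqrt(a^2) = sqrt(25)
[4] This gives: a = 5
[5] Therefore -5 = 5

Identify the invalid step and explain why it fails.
Step 4: This gives: a = 5

Step 4 incorrectly states that sqrt(a^2) = a. The correct identity is sqrt(a^2) = |a|. Since a = -5 < 0, we have sqrt(a^2) = |-5| = 5, not a = -5.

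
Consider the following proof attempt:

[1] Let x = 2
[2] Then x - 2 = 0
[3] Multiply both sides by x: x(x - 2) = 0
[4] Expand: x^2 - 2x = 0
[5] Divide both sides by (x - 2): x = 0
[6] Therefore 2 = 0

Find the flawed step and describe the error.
Step 5: Divide both sides by (x - 2): x = 0

Step 5 divides both sides by (x - 2). However, since x = 2, we have (x - 2) = 0. Division by zero is undefined, making this step invalid.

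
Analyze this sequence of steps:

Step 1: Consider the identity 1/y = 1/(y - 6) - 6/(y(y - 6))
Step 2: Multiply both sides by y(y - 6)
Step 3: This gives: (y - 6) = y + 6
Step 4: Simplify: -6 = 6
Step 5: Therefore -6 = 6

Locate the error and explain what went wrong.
Step 3: This gives: (y - 6) = y + 6

Step 3 makes a sign error when clearing denominators. Multiplying -6/(y(y - 6)) by y(y - 6) gives -6, not +6. The correct result is (y - 6) = y - 6, which is trivially true, not (y - 6) = y + 6. (Step 1 is a valid identity: 1/(y - 6) - 6/(y(y - 6)) = (y - 6)/(y(y - 6)) = 1/y.)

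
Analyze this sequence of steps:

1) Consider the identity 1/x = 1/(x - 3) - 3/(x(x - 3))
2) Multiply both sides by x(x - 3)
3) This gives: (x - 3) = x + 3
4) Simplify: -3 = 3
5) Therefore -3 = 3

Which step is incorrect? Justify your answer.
Step 3: This gives: (x - 3) = x + 3

Step 3 makes a sign error when clearing denominators. Multiplying -3/(x(x - 3)) by x(x - 3) gives -3, not +3. The correct result is (x - 3) = x - 3, which is trivially true, not (x - 3) = x + 3. (Step 1 is a valid identity: 1/(x - 3) - 3/(x(x - 3)) = (x - 3)/(x(x - 3)) = 1/x.)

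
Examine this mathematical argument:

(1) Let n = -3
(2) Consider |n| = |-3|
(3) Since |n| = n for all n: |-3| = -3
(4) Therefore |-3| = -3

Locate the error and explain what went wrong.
Step 3: Since |n| = n for all n: |-3| = -3

Step 3 incorrectly states that |n| = n for all n. The correct definition is |n| = n when n >= 0, and |n| = -n when n < 0. Since -3 < 0, we have |-3| = -(-3) = 3, not -3.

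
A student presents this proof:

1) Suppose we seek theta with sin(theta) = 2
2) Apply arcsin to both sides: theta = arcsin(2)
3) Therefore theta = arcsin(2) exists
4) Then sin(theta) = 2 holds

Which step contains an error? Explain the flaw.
Step 2: Apply arcsin to both sides: theta = arcsin(2)

Step 2 applies arcsin to 2. However, arcsin(x) is only defined for x in [-1, 1] because sin(theta) can only produce values in that range. Since |2| > 1, arcsin(2) is undefined. There is no angle whose sine equals 2.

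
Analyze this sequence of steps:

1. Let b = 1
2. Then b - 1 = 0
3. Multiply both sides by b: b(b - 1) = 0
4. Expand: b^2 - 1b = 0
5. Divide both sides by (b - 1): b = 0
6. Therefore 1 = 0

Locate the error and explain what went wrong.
Step 5: Divide both sides by (b - 1): b = 0

Step 5 divides both sides by (b - 1). However, since b = 1, we have (b - 1) = 0. Division by zero is undefined, making this step invalid.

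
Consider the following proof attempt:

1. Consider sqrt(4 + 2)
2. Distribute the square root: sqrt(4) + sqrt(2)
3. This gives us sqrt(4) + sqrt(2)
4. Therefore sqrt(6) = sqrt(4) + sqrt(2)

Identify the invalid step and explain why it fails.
Step 2: Distribute the square root: sqrt(4) + sqrt(2)

Step 2 incorrectly 'distributes' the square root over addition. The square root function does not distribute: sqrt(a + b) ≠ sqrt(a) + sqrt(b). In fact, sqrt(4 + 2) = sqrt(6) ≈ 2.4495, while sqrt(4) + sqrt(2) ≈ 3.4142.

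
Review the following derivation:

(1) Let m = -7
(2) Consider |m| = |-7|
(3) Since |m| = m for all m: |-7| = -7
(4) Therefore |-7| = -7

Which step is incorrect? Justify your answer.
Step 3: Since |m| = m for all m: |-7| = -7

Step 3 incorrectly states that |m| = m for all m. The correct definition is |m| = m when m >= 0, and |m| = -m when m < 0. Since -7 < 0, we have |-7| = -(-7) = 7, not -7.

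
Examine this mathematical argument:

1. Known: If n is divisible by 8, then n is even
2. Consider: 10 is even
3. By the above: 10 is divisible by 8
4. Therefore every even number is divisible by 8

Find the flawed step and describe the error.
Step 3: By the above: 10 is divisible by 8

Step 3 commits the fallacy of affirming the consequent. The known fact 'divisible by 8 → even' does NOT imply 'even → divisible by 8'. That would be the converse, which is false. For example, 10 is even but 10 ÷ 8 = 1.25, which is not an integer.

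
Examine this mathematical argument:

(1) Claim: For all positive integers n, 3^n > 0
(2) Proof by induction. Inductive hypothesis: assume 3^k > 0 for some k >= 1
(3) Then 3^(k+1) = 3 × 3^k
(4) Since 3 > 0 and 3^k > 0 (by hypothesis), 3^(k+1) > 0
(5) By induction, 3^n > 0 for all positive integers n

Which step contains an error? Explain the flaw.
Step 5: By induction, 3^n > 0 for all positive integers n

Step 5 concludes the proof by induction, but no base case was ever established. A valid induction proof requires: (1) a base case proving 3^1 > 0, and (2) an inductive step showing IF 3^k > 0 THEN 3^(k+1) > 0. Steps 2-4 correctly establish the inductive step, but without the base case the conclusion in step 5 does not follow.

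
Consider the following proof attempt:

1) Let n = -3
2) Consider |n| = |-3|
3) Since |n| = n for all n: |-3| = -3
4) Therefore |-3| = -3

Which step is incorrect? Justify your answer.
Step 3: Since |n| = n for all n: |-3| = -3

Step 3 incorrectly states that |n| = n for all n. The correct definition is |n| = n when n >= 0, and |n| = -n when n < 0. Since -3 < 0, we have |-3| = -(-3) = 3, not -3.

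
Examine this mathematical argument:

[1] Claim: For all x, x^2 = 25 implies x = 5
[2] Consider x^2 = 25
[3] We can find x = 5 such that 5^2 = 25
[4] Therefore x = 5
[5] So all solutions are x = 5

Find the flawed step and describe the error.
Step 4: Therefore x = 5

Step 4 incorrectly concludes that x = 5 is the only solution. The proof shows that x = 5 is A solution (existence), but does not show it is the ONLY solution (uniqueness). In fact, x = -5 is also a solution since (-5)^2 = 25. Finding one solution doesn't prove there are no others.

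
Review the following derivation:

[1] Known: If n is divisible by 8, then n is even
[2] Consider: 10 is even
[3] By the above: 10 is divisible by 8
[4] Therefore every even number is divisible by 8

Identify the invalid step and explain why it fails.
Step 3: By the above: 10 is divisible by 8

Step 3 commits the fallacy of affirming the consequent. The known fact 'divisible by 8 → even' does NOT imply 'even → divisible by 8'. That would be the converse, which is false. For example, 10 is even but 10 ÷ 8 = 1.25, which is not an integer.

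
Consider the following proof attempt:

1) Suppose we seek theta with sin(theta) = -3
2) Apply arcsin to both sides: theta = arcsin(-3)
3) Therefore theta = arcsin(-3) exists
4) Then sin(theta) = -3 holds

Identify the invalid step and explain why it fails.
Step 2: Apply arcsin to both sides: theta = arcsin(-3)

Step 2 applies arcsin to -3. However, arcsin(x) is only defined for x in [-1, 1] because sin(theta) can only produce values in that range. Since |-3| > 1, arcsin(-3) is undefined. There is no angle whose sine equals -3.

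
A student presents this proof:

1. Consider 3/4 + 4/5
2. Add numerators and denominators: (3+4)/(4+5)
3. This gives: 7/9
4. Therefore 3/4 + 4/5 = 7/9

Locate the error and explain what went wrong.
Step 2: Add numerators and denominators: (3+4)/(4+5)

Step 2 incorrectly adds fractions by separately adding numerators and denominators. This is wrong. The correct method requires a common denominator: 3/4 + 4/5 = (3×5 + 4×4)/(4×5) = 31/20 = 31/20. The method used gives 7/9, which is different.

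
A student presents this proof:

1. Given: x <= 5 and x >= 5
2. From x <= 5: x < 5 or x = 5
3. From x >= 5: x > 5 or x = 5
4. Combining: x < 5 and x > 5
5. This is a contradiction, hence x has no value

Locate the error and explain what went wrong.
Step 4: Combining: x < 5 and x > 5

Step 4 incorrectly combines the conditions. From x <= 5 and x >= 5, the intersection is x = 5. The error treats the 'or' cases as 'and' requirements. The correct conclusion is that x = 5 is the unique solution, not that no solution exists.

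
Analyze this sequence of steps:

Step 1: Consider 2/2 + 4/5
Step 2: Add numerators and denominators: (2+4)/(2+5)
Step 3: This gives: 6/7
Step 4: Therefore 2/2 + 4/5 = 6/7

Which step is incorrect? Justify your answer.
Step 2: Add numerators and denominators: (2+4)/(2+5)

Step 2 incorrectly adds fractions by separately adding numerators and denominators. This is wrong. The correct method requires a common denominator: 2/2 + 4/5 = (2×5 + 4×2)/(2×5) = 18/10 = 9/5. The method used gives 6/7, which is different.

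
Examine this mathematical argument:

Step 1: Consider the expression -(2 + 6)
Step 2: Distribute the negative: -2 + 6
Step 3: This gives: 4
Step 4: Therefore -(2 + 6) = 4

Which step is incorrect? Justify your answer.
Step 2: Distribute the negative: -2 + 6

Step 2 incorrectly distributes the negative sign. The correct distribution is -(2 + 6) = -2 - 6 = -8. The negative must be applied to both terms, not just the first. The error treats -(2 + 6) as -2 + 6, which equals 4 instead of -8.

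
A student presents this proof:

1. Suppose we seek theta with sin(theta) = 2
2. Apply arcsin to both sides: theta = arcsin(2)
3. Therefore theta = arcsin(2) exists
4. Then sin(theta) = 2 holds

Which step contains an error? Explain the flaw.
Step 2: Apply arcsin to both sides: theta = arcsin(2)

Step 2 applies arcsin to 2. However, arcsin(x) is only defined for x in [-1, 1] because sin(theta) can only produce values in that range. Since |2| > 1, arcsin(2) is undefined. There is no angle whose sine equals 2.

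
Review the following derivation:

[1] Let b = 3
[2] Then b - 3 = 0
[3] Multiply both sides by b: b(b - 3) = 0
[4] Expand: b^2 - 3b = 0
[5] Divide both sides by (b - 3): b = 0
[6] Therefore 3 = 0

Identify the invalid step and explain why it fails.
Step 5: Divide both sides by (b - 3): b = 0

Step 5 divides both sides by (b - 3). However, since b = 3, we have (b - 3) = 0. Division by zero is undefined, making this step invalid.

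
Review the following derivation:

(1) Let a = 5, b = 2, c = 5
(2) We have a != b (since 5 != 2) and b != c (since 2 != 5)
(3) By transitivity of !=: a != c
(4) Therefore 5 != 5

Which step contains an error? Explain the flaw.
Step 3: By transitivity of !=: a != c

Step 3 incorrectly applies transitivity to the '!=' relation. Transitivity states: if a R b and b R c, then a R c. However, '!=' is not transitive. Counterexample: 5 != 2 and 2 != 5, but 5 = 5 (both equal 5). Transitivity holds for relations like <, <=, =, but not for !=.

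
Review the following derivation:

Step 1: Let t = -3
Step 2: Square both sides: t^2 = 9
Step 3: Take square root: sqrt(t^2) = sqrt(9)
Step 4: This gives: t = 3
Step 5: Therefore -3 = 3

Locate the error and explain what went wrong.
Step 4: This gives: t = 3

Step 4 incorrectly states that sqrt(t^2) = t. The correct identity is sqrt(t^2) = |t|. Since t = -3 < 0, we have sqrt(t^2) = |-3| = 3, not t = -3.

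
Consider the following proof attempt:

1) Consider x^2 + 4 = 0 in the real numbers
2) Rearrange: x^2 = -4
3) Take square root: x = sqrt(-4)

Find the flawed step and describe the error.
Step 3: Take square root: x = sqrt(-4)

Step 3 takes the square root of -4, which is negative. In the real number system, the square root of a negative number is undefined. The equation x^2 + 4 = 0 has no real solutions. Square roots of negative numbers only exist in the complex numbers.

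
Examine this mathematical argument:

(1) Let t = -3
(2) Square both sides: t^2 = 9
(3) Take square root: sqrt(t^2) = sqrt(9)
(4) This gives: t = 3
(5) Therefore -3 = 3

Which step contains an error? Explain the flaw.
Step 4: This gives: t = 3

Step 4 incorrectly states that sqrt(t^2) = t. The correct identity is sqrt(t^2) = |t|. Since t = -3 < 0, we have sqrt(t^2) = |-3| = 3, not t = -3.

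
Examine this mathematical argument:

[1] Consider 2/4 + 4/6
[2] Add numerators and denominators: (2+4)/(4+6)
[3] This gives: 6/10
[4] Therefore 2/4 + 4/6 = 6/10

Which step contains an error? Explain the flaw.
Step 2: Add numerators and denominators: (2+4)/(4+6)

Step 2 incorrectly adds fractions by separately adding numerators and denominators. This is wrong. The correct method requires a common denominator: 2/4 + 4/6 = (2×6 + 4×4)/(4×6) = 28/24 = 7/6. The method used gives 6/10, which is different.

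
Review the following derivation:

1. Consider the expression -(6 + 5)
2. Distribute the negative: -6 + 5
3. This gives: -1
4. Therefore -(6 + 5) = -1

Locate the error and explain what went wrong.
Step 2: Distribute the negative: -6 + 5

Step 2 incorrectly distributes the negative sign. The correct distribution is -(6 + 5) = -6 - 5 = -11. The negative must be applied to both terms, not just the first. The error treats -(6 + 5) as -6 + 5, which equals -1 instead of -11.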